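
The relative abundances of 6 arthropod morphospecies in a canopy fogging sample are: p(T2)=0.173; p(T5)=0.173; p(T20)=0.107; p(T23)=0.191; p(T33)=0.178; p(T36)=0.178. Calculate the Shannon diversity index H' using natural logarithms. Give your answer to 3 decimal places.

1.777

Each pᵢ ln pᵢ term (working shown to 5 dp, full precision carried): 0.173×(-1.75446)=-0.30352, 0.173×(-1.75446)=-0.30352, 0.107×(-2.23493)=-0.23914, 0.191×(-1.65548)=-0.31620, 0.178×(-1.72597)=-0.30722, 0.178×(-1.72597)=-0.30722.
Sum = -1.77682, so H' = 1.777.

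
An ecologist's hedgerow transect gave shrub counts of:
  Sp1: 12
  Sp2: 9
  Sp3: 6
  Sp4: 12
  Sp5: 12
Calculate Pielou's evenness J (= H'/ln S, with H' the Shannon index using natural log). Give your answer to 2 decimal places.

0.98

Total N = 12+9+6+12+12 = 51, so the proportions are 0.2353, 0.1765, 0.1176, 0.2353, 0.2353 (working shown to 4 dp, full precision carried).
H' = −Σ pᵢ ln pᵢ = −((-0.3405) + (-0.3061) + (-0.2518) + (-0.3405) + (-0.3405)) = 1.5792.
With S = 5 species, ln S = 1.6094, so J = 1.5792/1.6094 = 0.9812, i.e. 0.98 to 2 decimal places.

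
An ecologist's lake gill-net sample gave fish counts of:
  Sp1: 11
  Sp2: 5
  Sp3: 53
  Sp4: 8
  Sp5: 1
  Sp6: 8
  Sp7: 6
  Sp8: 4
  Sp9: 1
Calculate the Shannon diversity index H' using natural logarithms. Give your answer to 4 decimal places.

Total N = 11+5+53+8+1+8+6+4+1 = 97, so the proportions are 0.113402, 0.051546, 0.546392, 0.082474, 0.010309, 0.082474, 0.061856, 0.041237, 0.010309 (working shown to 6 dp, full precision carried).
Each pᵢ ln pᵢ term: 0.113402×(-2.176816)=-0.246855, 0.051546×(-2.965273)=-0.152849, 0.546392×(-0.604419)=-0.330250, 0.082474×(-2.495269)=-0.205795, 0.010309×(-4.574711)=-0.047162, 0.082474×(-2.495269)=-0.205795, 0.061856×(-2.782952)=-0.172141, 0.041237×(-3.188417)=-0.131481, 0.010309×(-4.574711)=-0.047162.
Sum = -1.539491, so H' = 1.5395.

1.5395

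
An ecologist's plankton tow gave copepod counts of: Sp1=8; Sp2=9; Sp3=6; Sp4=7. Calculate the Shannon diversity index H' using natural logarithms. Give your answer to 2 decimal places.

1.38

Total N = 8+9+6+7 = 30, so the proportions are 0.2667, 0.3, 0.2, 0.2333 (working shown to 4 dp, full precision carried).
Each pᵢ ln pᵢ term: 0.2667×(-1.3218)=-0.3525, 0.3×(-1.2040)=-0.3612, 0.2×(-1.6094)=-0.3219, 0.2333×(-1.4553)=-0.3396.
Sum = -1.3751, so H' = 1.38.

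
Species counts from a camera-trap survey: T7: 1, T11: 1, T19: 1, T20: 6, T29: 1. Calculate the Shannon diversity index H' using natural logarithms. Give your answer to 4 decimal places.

1.2275

Total N = 1+1+1+6+1 = 10, so the proportions are 0.1, 0.1, 0.1, 0.6, 0.1 (working shown to 6 dp, full precision carried).
Each pᵢ ln pᵢ term: 0.1×(-2.302585)=-0.230259, 0.1×(-2.302585)=-0.230259, 0.1×(-2.302585)=-0.230259, 0.6×(-0.510826)=-0.306495, 0.1×(-2.302585)=-0.230259.
Sum = -1.227529, so H' = 1.2275.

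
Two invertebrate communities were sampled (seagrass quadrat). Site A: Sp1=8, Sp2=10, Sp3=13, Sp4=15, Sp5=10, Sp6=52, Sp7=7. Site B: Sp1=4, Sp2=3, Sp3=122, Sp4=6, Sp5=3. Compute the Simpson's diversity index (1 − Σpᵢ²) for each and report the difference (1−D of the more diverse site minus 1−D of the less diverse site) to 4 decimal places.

Site A: N=115, proportions 0.0695652, 0.0869565, 0.1130435, 0.1304348, 0.0869565, 0.4521739, 0.0608696, giving 1−D = 0.7420794 (working shown to 7 dp, full precision carried).
Site B: N=138, proportions 0.0289855, 0.0217391, 0.884058, 0.0434783, 0.0217391, giving 1−D = 0.2147658.
Difference = |0.7420794 − 0.2147658| = 0.5273136, i.e. 0.5273 to 4 decimal places.

0.5273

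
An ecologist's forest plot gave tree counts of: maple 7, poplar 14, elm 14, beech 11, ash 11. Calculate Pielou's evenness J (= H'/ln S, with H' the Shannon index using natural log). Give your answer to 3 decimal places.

0.983

Total N = 7+14+14+11+11 = 57, so the proportions are 0.12281, 0.24561, 0.24561, 0.19298, 0.19298 (working shown to 5 dp, full precision carried).
H' = −Σ pᵢ ln pᵢ = −((-0.25754) + (-0.34484) + (-0.34484) + (-0.31749) + (-0.31749)) = 1.58220.
With S = 5 species, ln S = 1.60944, so J = 1.58220/1.60944 = 0.98307, i.e. 0.983 to 3 decimal places.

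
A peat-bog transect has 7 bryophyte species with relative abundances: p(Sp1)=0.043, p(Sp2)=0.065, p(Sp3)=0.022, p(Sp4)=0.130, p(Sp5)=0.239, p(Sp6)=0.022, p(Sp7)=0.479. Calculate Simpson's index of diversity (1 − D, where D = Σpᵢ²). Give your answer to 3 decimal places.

D = 0.043² + 0.065² + 0.022² + 0.13² + 0.239² + 0.022² + 0.479² = 0.001849 + 0.004225 + 0.000484 + 0.016900 + 0.057121 + 0.000484 + 0.229441 = 0.310504 (working shown to 6 dp, full precision carried).
So 1 − D = 0.689496, i.e. 0.689 to 3 decimal places.

0.689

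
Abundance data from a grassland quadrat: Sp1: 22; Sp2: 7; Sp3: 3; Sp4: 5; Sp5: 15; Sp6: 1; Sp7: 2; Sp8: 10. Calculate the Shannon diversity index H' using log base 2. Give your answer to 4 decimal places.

2.5155

Total N = 22+7+3+5+15+1+2+10 = 65, so the proportions are 0.338462, 0.107692, 0.046154, 0.076923, 0.230769, 0.015385, 0.030769, 0.153846 (working shown to 6 dp, full precision carried).
Each pᵢ log₂ pᵢ term: 0.338462×(-1.562936)=-0.528994, 0.107692×(-3.215013)=-0.346232, 0.046154×(-4.437405)=-0.204803, 0.076923×(-3.700440)=-0.284649, 0.230769×(-2.115477)=-0.488187, 0.015385×(-6.022368)=-0.092652, 0.030769×(-5.022368)=-0.154534, 0.153846×(-2.700440)=-0.415452.
Sum = -2.515504, so H' = 2.5155.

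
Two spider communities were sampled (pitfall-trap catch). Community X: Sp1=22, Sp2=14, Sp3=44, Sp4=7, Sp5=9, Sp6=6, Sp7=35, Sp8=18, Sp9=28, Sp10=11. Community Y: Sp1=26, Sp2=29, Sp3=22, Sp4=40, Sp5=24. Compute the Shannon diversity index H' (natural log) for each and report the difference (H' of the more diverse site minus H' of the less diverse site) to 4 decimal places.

0.5289

Community X: N=194, proportions 0.113402, 0.072165, 0.226804, 0.036082, 0.046392, 0.030928, 0.180412, 0.092784, 0.14433, 0.056701, giving H' = 2.114541 (working shown to 6 dp, full precision carried).
Community Y: N=141, proportions 0.184397, 0.205674, 0.156028, 0.283688, 0.170213, giving H' = 1.585685.
Difference = |2.114541 − 1.585685| = 0.528856, i.e. 0.5289 to 4 decimal places.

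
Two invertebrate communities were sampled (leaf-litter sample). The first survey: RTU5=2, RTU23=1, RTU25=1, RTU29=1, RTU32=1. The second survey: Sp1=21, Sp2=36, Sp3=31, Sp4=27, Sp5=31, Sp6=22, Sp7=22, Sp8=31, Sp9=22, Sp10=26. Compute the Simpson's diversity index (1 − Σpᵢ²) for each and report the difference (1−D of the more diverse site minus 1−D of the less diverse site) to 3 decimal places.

0.119

The first survey: N=6, proportions 0.33333, 0.16667, 0.16667, 0.16667, 0.16667, giving 1−D = 0.77778 (working shown to 5 dp, full precision carried).
The second survey: N=269, proportions 0.07807, 0.13383, 0.11524, 0.10037, 0.11524, 0.08178, 0.08178, 0.11524, 0.08178, 0.09665, giving 1−D = 0.89667.
Difference = |0.77778 − 0.89667| = 0.11889, i.e. 0.119 to 3 decimal places.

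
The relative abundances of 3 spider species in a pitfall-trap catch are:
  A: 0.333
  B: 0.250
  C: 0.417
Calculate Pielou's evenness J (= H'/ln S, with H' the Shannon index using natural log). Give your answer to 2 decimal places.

H' = −Σ pᵢ ln pᵢ = −((-0.3662) + (-0.3466) + (-0.3647)) = 1.0775 (working shown to 4 dp, full precision carried).
With S = 3 species, ln S = 1.0986, so J = 1.0775/1.0986 = 0.9808, i.e. 0.98 to 2 decimal places.

0.98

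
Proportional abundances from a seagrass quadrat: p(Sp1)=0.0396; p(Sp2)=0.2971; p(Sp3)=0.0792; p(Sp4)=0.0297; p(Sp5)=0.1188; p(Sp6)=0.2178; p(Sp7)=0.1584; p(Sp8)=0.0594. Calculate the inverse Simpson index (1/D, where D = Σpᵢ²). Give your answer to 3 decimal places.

D = 0.0396² + 0.2971² + 0.0792² + 0.0297² + 0.1188² + 0.2178² + 0.1584² + 0.0594² = 0.0015682 + 0.0882684 + 0.0062726 + 0.0008821 + 0.0141134 + 0.0474368 + 0.0250906 + 0.0035284 = 0.1871605 (working shown to 7 dp, full precision carried).
So 1/D = 5.34301, i.e. 5.343 to 3 decimal places.

5.343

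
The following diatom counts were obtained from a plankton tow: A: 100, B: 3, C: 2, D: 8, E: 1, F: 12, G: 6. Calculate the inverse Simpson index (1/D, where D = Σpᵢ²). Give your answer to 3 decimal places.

Total N = 100+3+2+8+1+12+6 = 132, so the proportions are 0.757576, 0.022727, 0.015152, 0.060606, 0.007576, 0.090909, 0.045455 (working shown to 6 dp, full precision carried).
D = 0.757576² + 0.022727² + 0.015152² + 0.060606² + 0.007576² + 0.090909² + 0.045455² = 0.573921 + 0.000517 + 0.000230 + 0.003673 + 0.000057 + 0.008264 + 0.002066 = 0.588728.
So 1/D = 1.69858, i.e. 1.699 to 3 decimal places.

1.699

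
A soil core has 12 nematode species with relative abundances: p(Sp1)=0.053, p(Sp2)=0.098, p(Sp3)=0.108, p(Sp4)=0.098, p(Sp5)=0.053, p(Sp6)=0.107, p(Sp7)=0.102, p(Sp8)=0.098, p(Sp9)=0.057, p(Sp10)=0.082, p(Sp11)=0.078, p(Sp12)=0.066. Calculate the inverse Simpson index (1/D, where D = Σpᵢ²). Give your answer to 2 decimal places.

D = 0.053² + 0.098² + 0.108² + 0.098² + 0.053² + 0.107² + 0.102² + 0.098² + 0.057² + 0.082² + 0.078² + 0.066² = 0.0028090 + 0.0096040 + 0.0116640 + 0.0096040 + 0.0028090 + 0.0114490 + 0.0104040 + 0.0096040 + 0.0032490 + 0.0067240 + 0.0060840 + 0.0043560 = 0.0883600 (working shown to 7 dp, full precision carried).
So 1/D = 11.3173, i.e. 11.32 to 2 decimal places.

11.32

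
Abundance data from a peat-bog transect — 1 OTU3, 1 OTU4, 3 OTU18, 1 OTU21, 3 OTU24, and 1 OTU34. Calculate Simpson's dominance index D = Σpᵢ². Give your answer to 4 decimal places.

0.2200

Total N = 1+1+3+1+3+1 = 10, so the proportions are 0.1, 0.1, 0.3, 0.1, 0.3, 0.1 (working shown to 6 dp, full precision carried).
D = 0.1² + 0.1² + 0.3² + 0.1² + 0.3² + 0.1² = 0.010000 + 0.010000 + 0.090000 + 0.010000 + 0.090000 + 0.010000 = 0.220000.
To 4 decimal places, D = 0.2200.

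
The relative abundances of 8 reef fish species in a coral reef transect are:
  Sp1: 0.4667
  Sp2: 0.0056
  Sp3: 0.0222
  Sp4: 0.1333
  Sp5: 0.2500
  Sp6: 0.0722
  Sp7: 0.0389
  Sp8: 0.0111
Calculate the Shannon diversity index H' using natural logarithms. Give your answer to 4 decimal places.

1.4504

Each pᵢ ln pᵢ term (working shown to 6 dp, full precision carried): 0.4667×(-0.762069)=-0.355657, 0.0056×(-5.184989)=-0.029036, 0.0222×(-3.807663)=-0.084530, 0.1333×(-2.015153)=-0.268620, 0.25×(-1.386294)=-0.346574, 0.0722×(-2.628315)=-0.189764, 0.0389×(-3.246761)=-0.126299, 0.0111×(-4.500810)=-0.049959.
Sum = -1.450439, so H' = 1.4504.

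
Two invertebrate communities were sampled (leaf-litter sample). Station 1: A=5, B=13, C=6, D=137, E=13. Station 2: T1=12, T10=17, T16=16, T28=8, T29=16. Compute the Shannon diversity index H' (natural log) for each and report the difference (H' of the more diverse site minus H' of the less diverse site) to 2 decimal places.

Station 1: N=174, proportions 0.0287, 0.0747, 0.0345, 0.7874, 0.0747, giving H' = 0.7940 (working shown to 4 dp, full precision carried).
Station 2: N=69, proportions 0.1739, 0.2464, 0.2319, 0.1159, 0.2319, giving H' = 1.5770.
Difference = |0.7940 − 1.5770| = 0.7830, i.e. 0.78 to 2 decimal places.

0.78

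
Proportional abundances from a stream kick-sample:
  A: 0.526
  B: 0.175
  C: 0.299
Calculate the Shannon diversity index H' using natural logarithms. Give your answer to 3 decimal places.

Each pᵢ ln pᵢ term (working shown to 5 dp, full precision carried): 0.526×(-0.64245)=-0.33793, 0.175×(-1.74297)=-0.30502, 0.299×(-1.20731)=-0.36099.
Sum = -1.00394, so H' = 1.004.

1.004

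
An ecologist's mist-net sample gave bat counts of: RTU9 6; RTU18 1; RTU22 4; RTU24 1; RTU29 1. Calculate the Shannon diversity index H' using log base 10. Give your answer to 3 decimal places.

0.570

Total N = 6+1+4+1+1 = 13, so the proportions are 0.46154, 0.07692, 0.30769, 0.07692, 0.07692 (working shown to 5 dp, full precision carried).
Each pᵢ log₁₀ pᵢ term: 0.46154×(-0.33579)=-0.15498, 0.07692×(-1.11394)=-0.08569, 0.30769×(-0.51188)=-0.15750, 0.07692×(-1.11394)=-0.08569, 0.07692×(-1.11394)=-0.08569.
Sum = -0.56955, so H' = 0.570.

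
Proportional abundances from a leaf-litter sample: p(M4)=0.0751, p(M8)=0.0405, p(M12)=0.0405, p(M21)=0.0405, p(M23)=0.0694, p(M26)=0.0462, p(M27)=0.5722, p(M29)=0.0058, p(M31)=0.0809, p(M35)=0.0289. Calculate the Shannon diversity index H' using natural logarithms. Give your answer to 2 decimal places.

1.57

Each pᵢ ln pᵢ term (working shown to 4 dp, full precision carried): 0.0751×(-2.5889)=-0.1944, 0.0405×(-3.2065)=-0.1299, 0.0405×(-3.2065)=-0.1299, 0.0405×(-3.2065)=-0.1299, 0.0694×(-2.6679)=-0.1852, 0.0462×(-3.0748)=-0.1421, 0.5722×(-0.5583)=-0.3194, 0.0058×(-5.1499)=-0.0299, 0.0809×(-2.5145)=-0.2034, 0.0289×(-3.5439)=-0.1024.
Sum = -1.5664, so H' = 1.57.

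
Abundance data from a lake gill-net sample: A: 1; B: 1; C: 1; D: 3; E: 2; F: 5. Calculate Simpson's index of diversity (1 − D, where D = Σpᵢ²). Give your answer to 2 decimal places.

Total N = 1+1+1+3+2+5 = 13, so the proportions are 0.0769, 0.0769, 0.0769, 0.2308, 0.1538, 0.3846 (working shown to 4 dp, full precision carried).
D = 0.0769² + 0.0769² + 0.0769² + 0.2308² + 0.1538² + 0.3846² = 0.0059 + 0.0059 + 0.0059 + 0.0533 + 0.0237 + 0.1479 = 0.2426.
So 1 − D = 0.7574, i.e. 0.76 to 2 decimal places.

0.76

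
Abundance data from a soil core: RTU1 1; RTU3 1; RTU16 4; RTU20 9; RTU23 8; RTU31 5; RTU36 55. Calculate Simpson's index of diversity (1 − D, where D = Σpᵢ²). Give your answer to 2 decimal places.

Total N = 1+1+4+9+8+5+55 = 83, so the proportions are 0.012, 0.012, 0.0482, 0.1084, 0.0964, 0.0602, 0.6627 (working shown to 4 dp, full precision carried).
D = 0.012² + 0.012² + 0.0482² + 0.1084² + 0.0964² + 0.0602² + 0.6627² = 0.0001 + 0.0001 + 0.0023 + 0.0118 + 0.0093 + 0.0036 + 0.4391 = 0.4664.
So 1 − D = 0.5336, i.e. 0.53 to 2 decimal places.

0.53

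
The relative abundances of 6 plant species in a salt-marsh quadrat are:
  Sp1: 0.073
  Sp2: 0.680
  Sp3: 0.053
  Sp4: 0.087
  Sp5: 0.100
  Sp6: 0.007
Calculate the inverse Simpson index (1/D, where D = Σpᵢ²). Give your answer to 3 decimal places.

D = 0.073² + 0.68² + 0.053² + 0.087² + 0.1² + 0.007² = 0.005329 + 0.462400 + 0.002809 + 0.007569 + 0.010000 + 0.000049 = 0.488156 (working shown to 6 dp, full precision carried).
So 1/D = 2.04853, i.e. 2.049 to 3 decimal places.

2.049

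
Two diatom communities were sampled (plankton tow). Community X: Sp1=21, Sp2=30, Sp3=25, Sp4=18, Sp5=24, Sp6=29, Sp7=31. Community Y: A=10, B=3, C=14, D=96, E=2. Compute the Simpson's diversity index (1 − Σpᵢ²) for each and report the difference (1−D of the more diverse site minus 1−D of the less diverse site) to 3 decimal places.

Community X: N=178, proportions 0.11798, 0.16854, 0.14045, 0.10112, 0.13483, 0.16292, 0.17416, giving 1−D = 0.85267 (working shown to 5 dp, full precision carried).
Community Y: N=125, proportions 0.08, 0.024, 0.112, 0.768, 0.016, giving 1−D = 0.39040.
Difference = |0.85267 − 0.39040| = 0.46227, i.e. 0.462 to 3 decimal places.

0.462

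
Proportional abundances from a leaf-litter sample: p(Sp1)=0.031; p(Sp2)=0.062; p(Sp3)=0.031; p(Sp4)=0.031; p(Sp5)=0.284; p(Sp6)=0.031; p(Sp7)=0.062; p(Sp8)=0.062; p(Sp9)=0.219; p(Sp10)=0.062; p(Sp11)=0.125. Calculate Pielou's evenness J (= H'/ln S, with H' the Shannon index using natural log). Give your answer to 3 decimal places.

H' = −Σ pᵢ ln pᵢ = −((-0.10769) + (-0.17240) + (-0.10769) + (-0.10769) + (-0.35749) + (-0.10769) + (-0.17240) + (-0.17240) + (-0.33259) + (-0.17240) + (-0.25993)) = 2.07036 (working shown to 5 dp, full precision carried).
With S = 11 species, ln S = 2.39790, so J = 2.07036/2.39790 = 0.86341, i.e. 0.863 to 3 decimal places.

0.863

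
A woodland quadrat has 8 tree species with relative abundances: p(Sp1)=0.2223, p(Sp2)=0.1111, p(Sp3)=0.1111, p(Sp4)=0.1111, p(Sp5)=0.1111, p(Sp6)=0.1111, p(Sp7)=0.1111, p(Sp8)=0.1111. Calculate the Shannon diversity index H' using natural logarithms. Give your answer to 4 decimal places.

2.0431

Each pᵢ ln pᵢ term (working shown to 6 dp, full precision carried): 0.2223×(-1.503727)=-0.334279, 0.1111×(-2.197325)=-0.244123, 0.1111×(-2.197325)=-0.244123, 0.1111×(-2.197325)=-0.244123, 0.1111×(-2.197325)=-0.244123, 0.1111×(-2.197325)=-0.244123, 0.1111×(-2.197325)=-0.244123, 0.1111×(-2.197325)=-0.244123.
Sum = -2.043138, so H' = 2.0431.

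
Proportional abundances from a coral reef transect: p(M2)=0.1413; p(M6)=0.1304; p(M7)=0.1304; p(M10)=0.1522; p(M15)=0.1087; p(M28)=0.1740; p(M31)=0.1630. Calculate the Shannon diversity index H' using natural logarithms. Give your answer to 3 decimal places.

Each pᵢ ln pᵢ term (working shown to 7 dp, full precision carried): 0.1413×(-1.9568700)=-0.2765057, 0.1304×(-2.0371486)=-0.2656442, 0.1304×(-2.0371486)=-0.2656442, 0.1522×(-1.8825598)=-0.2865256, 0.1087×(-2.2191635)=-0.2412231, 0.174×(-1.7487000)=-0.3042738, 0.163×(-1.8140051)=-0.2956828.
Sum = -1.9354994, so H' = 1.935.

1.935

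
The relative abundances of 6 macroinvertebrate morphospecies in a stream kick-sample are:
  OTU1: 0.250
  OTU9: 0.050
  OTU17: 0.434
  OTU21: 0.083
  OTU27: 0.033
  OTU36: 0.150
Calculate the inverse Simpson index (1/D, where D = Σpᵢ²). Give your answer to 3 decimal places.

3.523

D = 0.25² + 0.05² + 0.434² + 0.083² + 0.033² + 0.15² = 0.0625000 + 0.0025000 + 0.1883560 + 0.0068890 + 0.0010890 + 0.0225000 = 0.2838340 (working shown to 7 dp, full precision carried).
So 1/D = 3.52319, i.e. 3.523 to 3 decimal places.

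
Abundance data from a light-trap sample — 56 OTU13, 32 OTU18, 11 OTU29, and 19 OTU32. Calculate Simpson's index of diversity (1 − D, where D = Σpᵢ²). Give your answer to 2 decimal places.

0.67

Total N = 56+32+11+19 = 118, so the proportions are 0.4746, 0.2712, 0.0932, 0.161 (working shown to 4 dp, full precision carried).
D = 0.4746² + 0.2712² + 0.0932² + 0.161² = 0.2252 + 0.0735 + 0.0087 + 0.0259 = 0.3334.
So 1 − D = 0.6666, i.e. 0.67 to 2 decimal places.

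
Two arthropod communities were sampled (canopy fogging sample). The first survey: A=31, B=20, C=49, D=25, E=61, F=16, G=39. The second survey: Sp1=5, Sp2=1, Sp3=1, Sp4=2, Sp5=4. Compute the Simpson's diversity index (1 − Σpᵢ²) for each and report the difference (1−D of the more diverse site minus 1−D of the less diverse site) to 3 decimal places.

The first survey: N=241, proportions 0.12863071, 0.08298755, 0.2033195, 0.10373444, 0.25311203, 0.06639004, 0.16182573, giving 1−D = 0.82980665 (working shown to 8 dp, full precision carried).
The second survey: N=13, proportions 0.38461538, 0.07692308, 0.07692308, 0.15384615, 0.30769231, giving 1−D = 0.72189349.
Difference = |0.82980665 − 0.72189349| = 0.10791316, i.e. 0.108 to 3 decimal places.

0.108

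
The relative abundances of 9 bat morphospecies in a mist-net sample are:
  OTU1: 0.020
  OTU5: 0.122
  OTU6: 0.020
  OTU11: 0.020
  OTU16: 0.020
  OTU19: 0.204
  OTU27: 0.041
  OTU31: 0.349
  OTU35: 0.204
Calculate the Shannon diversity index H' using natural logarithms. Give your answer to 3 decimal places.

Each pᵢ ln pᵢ term (working shown to 5 dp, full precision carried): 0.02×(-3.91202)=-0.07824, 0.122×(-2.10373)=-0.25666, 0.02×(-3.91202)=-0.07824, 0.02×(-3.91202)=-0.07824, 0.02×(-3.91202)=-0.07824, 0.204×(-1.58964)=-0.32429, 0.041×(-3.19418)=-0.13096, 0.349×(-1.05268)=-0.36739, 0.204×(-1.58964)=-0.32429.
Sum = -1.71654, so H' = 1.717.

1.717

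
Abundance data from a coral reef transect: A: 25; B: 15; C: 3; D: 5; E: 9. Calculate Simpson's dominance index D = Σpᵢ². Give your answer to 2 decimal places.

0.30

Total N = 25+15+3+5+9 = 57, so the proportions are 0.4386, 0.2632, 0.0526, 0.0877, 0.1579 (working shown to 4 dp, full precision carried).
D = 0.4386² + 0.2632² + 0.0526² + 0.0877² + 0.1579² = 0.1924 + 0.0693 + 0.0028 + 0.0077 + 0.0249 = 0.2970.
To 2 decimal places, D = 0.30.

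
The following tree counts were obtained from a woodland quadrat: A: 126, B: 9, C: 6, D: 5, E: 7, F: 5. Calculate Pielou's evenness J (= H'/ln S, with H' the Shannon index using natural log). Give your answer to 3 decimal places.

Total N = 126+9+6+5+7+5 = 158, so the proportions are 0.79747, 0.05696, 0.03797, 0.03165, 0.0443, 0.03165 (working shown to 5 dp, full precision carried).
H' = −Σ pᵢ ln pᵢ = −((-0.18048) + (-0.16322) + (-0.12421) + (-0.10928) + (-0.13808) + (-0.10928)) = 0.82454.
With S = 6 species, ln S = 1.79176, so J = 0.82454/1.79176 = 0.46018, i.e. 0.460 to 3 decimal places.

0.460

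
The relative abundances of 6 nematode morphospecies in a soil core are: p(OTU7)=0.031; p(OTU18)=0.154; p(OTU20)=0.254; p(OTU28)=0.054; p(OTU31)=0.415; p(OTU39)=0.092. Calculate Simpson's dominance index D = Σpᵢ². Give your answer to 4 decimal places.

0.2728

D = 0.031² + 0.154² + 0.254² + 0.054² + 0.415² + 0.092² = 0.000961 + 0.023716 + 0.064516 + 0.002916 + 0.172225 + 0.008464 = 0.272798 (working shown to 6 dp, full precision carried).
To 4 decimal places, D = 0.2728.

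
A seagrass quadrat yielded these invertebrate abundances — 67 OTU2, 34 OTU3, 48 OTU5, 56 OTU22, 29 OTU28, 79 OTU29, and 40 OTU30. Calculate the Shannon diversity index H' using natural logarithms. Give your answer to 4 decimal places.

1.8913

Total N = 67+34+48+56+29+79+40 = 353, so the proportions are 0.189802, 0.096317, 0.135977, 0.15864, 0.082153, 0.223796, 0.113314 (working shown to 6 dp, full precision carried).
Each pᵢ ln pᵢ term: 0.189802×(-1.661775)=-0.315408, 0.096317×(-2.340108)=-0.225393, 0.135977×(-1.995267)=-0.271311, 0.15864×(-1.841116)=-0.292075, 0.082153×(-2.499172)=-0.205314, 0.223796×(-1.497020)=-0.335027, 0.113314×(-2.177589)=-0.246752.
Sum = -1.891281, so H' = 1.8913.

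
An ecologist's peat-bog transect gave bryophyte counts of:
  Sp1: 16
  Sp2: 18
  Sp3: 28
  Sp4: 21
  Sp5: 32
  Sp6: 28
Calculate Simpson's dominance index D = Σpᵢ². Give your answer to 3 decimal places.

0.177

Total N = 16+18+28+21+32+28 = 143, so the proportions are 0.11189, 0.12587, 0.1958, 0.14685, 0.22378, 0.1958 (working shown to 5 dp, full precision carried).
D = 0.11189² + 0.12587² + 0.1958² + 0.14685² + 0.22378² + 0.1958² = 0.01252 + 0.01584 + 0.03834 + 0.02157 + 0.05008 + 0.03834 = 0.17668.
To 3 decimal places, D = 0.177.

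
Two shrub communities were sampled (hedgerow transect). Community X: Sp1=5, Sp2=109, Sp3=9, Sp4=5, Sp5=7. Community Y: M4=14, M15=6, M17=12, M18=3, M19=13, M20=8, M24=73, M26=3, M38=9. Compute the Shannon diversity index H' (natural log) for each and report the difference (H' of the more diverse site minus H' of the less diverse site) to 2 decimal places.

Community X: N=135, proportions 0.037, 0.8074, 0.0667, 0.037, 0.0519, giving H' = 0.7508 (working shown to 4 dp, full precision carried).
Community Y: N=141, proportions 0.0993, 0.0426, 0.0851, 0.0213, 0.0922, 0.0567, 0.5177, 0.0213, 0.0638, giving H' = 1.6362.
Difference = |0.7508 − 1.6362| = 0.8854, i.e. 0.89 to 2 decimal places.

0.89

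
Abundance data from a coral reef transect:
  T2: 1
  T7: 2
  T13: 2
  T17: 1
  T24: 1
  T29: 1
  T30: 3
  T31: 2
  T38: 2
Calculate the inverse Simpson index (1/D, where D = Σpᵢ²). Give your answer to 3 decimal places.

Total N = 1+2+2+1+1+1+3+2+2 = 15, so the proportions are 0.0666667, 0.1333333, 0.1333333, 0.0666667, 0.0666667, 0.0666667, 0.2, 0.1333333, 0.1333333 (working shown to 7 dp, full precision carried).
D = 0.0666667² + 0.1333333² + 0.1333333² + 0.0666667² + 0.0666667² + 0.0666667² + 0.2² + 0.1333333² + 0.1333333² = 0.0044444 + 0.0177778 + 0.0177778 + 0.0044444 + 0.0044444 + 0.0044444 + 0.0400000 + 0.0177778 + 0.0177778 = 0.1288889.
So 1/D = 7.75862, i.e. 7.759 to 3 decimal places.

7.759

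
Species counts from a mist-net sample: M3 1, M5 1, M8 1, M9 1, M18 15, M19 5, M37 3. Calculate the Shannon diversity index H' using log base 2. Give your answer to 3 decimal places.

Total N = 1+1+1+1+15+5+3 = 27, so the proportions are 0.03704, 0.03704, 0.03704, 0.03704, 0.55556, 0.18519, 0.11111 (working shown to 5 dp, full precision carried).
Each pᵢ log₂ pᵢ term: 0.03704×(-4.75489)=-0.17611, 0.03704×(-4.75489)=-0.17611, 0.03704×(-4.75489)=-0.17611, 0.03704×(-4.75489)=-0.17611, 0.55556×(-0.84800)=-0.47111, 0.18519×(-2.43296)=-0.45055, 0.11111×(-3.16993)=-0.35221.
Sum = -1.97830, so H' = 1.978.

1.978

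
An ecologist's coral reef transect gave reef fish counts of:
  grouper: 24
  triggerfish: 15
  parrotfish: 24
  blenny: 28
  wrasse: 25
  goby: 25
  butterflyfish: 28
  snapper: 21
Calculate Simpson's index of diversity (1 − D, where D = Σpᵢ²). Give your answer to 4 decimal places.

Total N = 24+15+24+28+25+25+28+21 = 190, so the proportions are 0.126316, 0.078947, 0.126316, 0.147368, 0.131579, 0.131579, 0.147368, 0.110526 (working shown to 6 dp, full precision carried).
D = 0.126316² + 0.078947² + 0.126316² + 0.147368² + 0.131579² + 0.131579² + 0.147368² + 0.110526² = 0.015956 + 0.006233 + 0.015956 + 0.021717 + 0.017313 + 0.017313 + 0.021717 + 0.012216 = 0.128421.
So 1 − D = 0.871579, i.e. 0.8716 to 4 decimal places.

0.8716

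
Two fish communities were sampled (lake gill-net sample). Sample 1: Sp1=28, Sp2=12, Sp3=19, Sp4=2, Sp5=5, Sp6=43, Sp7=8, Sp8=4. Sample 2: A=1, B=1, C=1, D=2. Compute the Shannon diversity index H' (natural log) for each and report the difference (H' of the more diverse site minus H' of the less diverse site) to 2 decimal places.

0.39

Sample 1: N=121, proportions 0.2314, 0.0992, 0.157, 0.0165, 0.0413, 0.3554, 0.0661, 0.0331, giving H' = 1.7180 (working shown to 4 dp, full precision carried).
Sample 2: N=5, proportions 0.2, 0.2, 0.2, 0.4, giving H' = 1.3322.
Difference = |1.7180 − 1.3322| = 0.3858, i.e. 0.39 to 2 decimal places.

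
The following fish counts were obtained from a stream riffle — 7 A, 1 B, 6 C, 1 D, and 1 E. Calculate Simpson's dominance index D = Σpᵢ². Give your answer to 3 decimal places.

0.344

Total N = 7+1+6+1+1 = 16, so the proportions are 0.4375, 0.0625, 0.375, 0.0625, 0.0625 (working shown to 5 dp, full precision carried).
D = 0.4375² + 0.0625² + 0.375² + 0.0625² + 0.0625² = 0.19141 + 0.00391 + 0.14062 + 0.00391 + 0.00391 = 0.34375.
To 3 decimal places, D = 0.344.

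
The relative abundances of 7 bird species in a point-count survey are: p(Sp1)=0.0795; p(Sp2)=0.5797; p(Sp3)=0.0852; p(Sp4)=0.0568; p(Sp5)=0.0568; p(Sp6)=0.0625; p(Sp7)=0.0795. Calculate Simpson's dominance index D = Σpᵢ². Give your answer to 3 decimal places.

0.366

D = 0.0795² + 0.5797² + 0.0852² + 0.0568² + 0.0568² + 0.0625² + 0.0795² = 0.00632 + 0.33605 + 0.00726 + 0.00323 + 0.00323 + 0.00391 + 0.00632 = 0.36631 (working shown to 5 dp, full precision carried).
To 3 decimal places, D = 0.366.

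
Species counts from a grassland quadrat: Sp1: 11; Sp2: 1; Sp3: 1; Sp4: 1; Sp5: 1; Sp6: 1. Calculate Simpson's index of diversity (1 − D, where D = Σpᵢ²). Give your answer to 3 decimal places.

Total N = 11+1+1+1+1+1 = 16, so the proportions are 0.6875, 0.0625, 0.0625, 0.0625, 0.0625, 0.0625 (working shown to 5 dp, full precision carried).
D = 0.6875² + 0.0625² + 0.0625² + 0.0625² + 0.0625² + 0.0625² = 0.47266 + 0.00391 + 0.00391 + 0.00391 + 0.00391 + 0.00391 = 0.49219.
So 1 − D = 0.50781, i.e. 0.508 to 3 decimal places.

0.508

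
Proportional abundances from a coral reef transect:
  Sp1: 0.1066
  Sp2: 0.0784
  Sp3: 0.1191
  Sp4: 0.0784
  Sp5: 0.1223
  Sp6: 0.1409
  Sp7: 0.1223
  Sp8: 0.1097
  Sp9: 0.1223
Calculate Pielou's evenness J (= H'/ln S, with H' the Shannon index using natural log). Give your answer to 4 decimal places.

H' = −Σ pᵢ ln pᵢ = −((-0.238642) + (-0.199601) + (-0.253420) + (-0.199601) + (-0.256986) + (-0.276122) + (-0.256986) + (-0.242438) + (-0.256986)) = 2.180783 (working shown to 6 dp, full precision carried).
With S = 9 species, ln S = 2.197225, so J = 2.180783/2.197225 = 0.992517, i.e. 0.9925 to 4 decimal places.

0.9925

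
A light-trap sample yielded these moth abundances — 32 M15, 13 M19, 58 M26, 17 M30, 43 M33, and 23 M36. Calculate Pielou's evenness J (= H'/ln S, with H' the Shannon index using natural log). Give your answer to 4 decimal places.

0.9309

Total N = 32+13+58+17+43+23 = 186, so the proportions are 0.172043, 0.069892, 0.311828, 0.091398, 0.231183, 0.123656 (working shown to 6 dp, full precision carried).
H' = −Σ pᵢ ln pᵢ = −((-0.302798) + (-0.185970) + (-0.363374) + (-0.218672) + (-0.338578) + (-0.258472)) = 1.667864.
With S = 6 species, ln S = 1.791759, so J = 1.667864/1.791759 = 0.930853, i.e. 0.9309 to 4 decimal places.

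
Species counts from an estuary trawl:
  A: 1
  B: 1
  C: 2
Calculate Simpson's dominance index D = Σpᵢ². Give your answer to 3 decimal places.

0.375

Total N = 1+1+2 = 4, so the proportions are 0.25, 0.25, 0.5 (working shown to 5 dp, full precision carried).
D = 0.25² + 0.25² + 0.5² = 0.06250 + 0.06250 + 0.25000 = 0.37500.
To 3 decimal places, D = 0.375.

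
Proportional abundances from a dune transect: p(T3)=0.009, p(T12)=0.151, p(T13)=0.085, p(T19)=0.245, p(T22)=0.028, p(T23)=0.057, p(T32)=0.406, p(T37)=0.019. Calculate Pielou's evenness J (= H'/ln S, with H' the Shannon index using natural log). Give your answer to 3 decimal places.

0.763

H' = −Σ pᵢ ln pᵢ = −((-0.04239) + (-0.28546) + (-0.20953) + (-0.34459) + (-0.10012) + (-0.16329) + (-0.36597) + (-0.07530)) = 1.58666 (working shown to 5 dp, full precision carried).
With S = 8 species, ln S = 2.07944, so J = 1.58666/2.07944 = 0.76302, i.e. 0.763 to 3 decimal places.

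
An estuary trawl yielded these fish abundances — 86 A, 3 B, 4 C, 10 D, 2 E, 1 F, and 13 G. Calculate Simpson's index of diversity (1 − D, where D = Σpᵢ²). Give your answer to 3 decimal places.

Total N = 86+3+4+10+2+1+13 = 119, so the proportions are 0.72269, 0.02521, 0.03361, 0.08403, 0.01681, 0.0084, 0.10924 (working shown to 5 dp, full precision carried).
D = 0.72269² + 0.02521² + 0.03361² + 0.08403² + 0.01681² + 0.0084² + 0.10924² = 0.52228 + 0.00064 + 0.00113 + 0.00706 + 0.00028 + 0.00007 + 0.01193 = 0.54339.
So 1 − D = 0.45661, i.e. 0.457 to 3 decimal places.

0.457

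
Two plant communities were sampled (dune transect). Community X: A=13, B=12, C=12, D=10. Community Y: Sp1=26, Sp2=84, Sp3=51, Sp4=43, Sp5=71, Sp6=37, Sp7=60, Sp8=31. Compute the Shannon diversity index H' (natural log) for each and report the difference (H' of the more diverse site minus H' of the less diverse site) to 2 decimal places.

Community X: N=47, proportions 0.276596, 0.255319, 0.255319, 0.212766, giving H' = 1.381893 (working shown to 6 dp, full precision carried).
Community Y: N=403, proportions 0.064516, 0.208437, 0.126551, 0.1067, 0.176179, 0.091811, 0.148883, 0.076923, giving H' = 2.010047.
Difference = |1.381893 − 2.010047| = 0.628154, i.e. 0.63 to 2 decimal places.

0.63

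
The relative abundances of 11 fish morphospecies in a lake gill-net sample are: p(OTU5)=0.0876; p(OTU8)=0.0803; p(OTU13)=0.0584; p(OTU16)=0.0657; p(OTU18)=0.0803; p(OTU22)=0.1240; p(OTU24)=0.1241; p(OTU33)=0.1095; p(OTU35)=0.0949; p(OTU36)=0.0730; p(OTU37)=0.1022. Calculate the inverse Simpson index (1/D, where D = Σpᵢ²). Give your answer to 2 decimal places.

10.43

D = 0.0876² + 0.0803² + 0.0584² + 0.0657² + 0.0803² + 0.124² + 0.1241² + 0.1095² + 0.0949² + 0.073² + 0.1022² = 0.0076738 + 0.0064481 + 0.0034106 + 0.0043165 + 0.0064481 + 0.0153760 + 0.0154008 + 0.0119902 + 0.0090060 + 0.0053290 + 0.0104448 = 0.0958439 (working shown to 7 dp, full precision carried).
So 1/D = 10.4336, i.e. 10.43 to 2 decimal places.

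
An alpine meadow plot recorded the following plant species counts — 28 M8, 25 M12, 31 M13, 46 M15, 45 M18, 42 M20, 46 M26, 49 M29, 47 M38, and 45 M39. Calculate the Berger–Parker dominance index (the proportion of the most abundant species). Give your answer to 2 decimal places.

0.12

Total N = 28+25+31+46+45+42+46+49+47+45 = 404, so the proportions are 0.0693, 0.0619, 0.0767, 0.1139, 0.1114, 0.104, 0.1139, 0.1213, 0.1163, 0.1114 (working shown to 4 dp, full precision carried).
The largest proportion is 0.1213, i.e. d = 0.12 to 2 decimal places.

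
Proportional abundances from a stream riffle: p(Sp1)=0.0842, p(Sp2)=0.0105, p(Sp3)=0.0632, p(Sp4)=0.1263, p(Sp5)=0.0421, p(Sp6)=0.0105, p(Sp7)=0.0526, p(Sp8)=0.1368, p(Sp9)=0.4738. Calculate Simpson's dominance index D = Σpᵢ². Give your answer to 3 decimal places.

D = 0.0842² + 0.0105² + 0.0632² + 0.1263² + 0.0421² + 0.0105² + 0.0526² + 0.1368² + 0.4738² = 0.00709 + 0.00011 + 0.00399 + 0.01595 + 0.00177 + 0.00011 + 0.00277 + 0.01871 + 0.22449 = 0.27500 (working shown to 5 dp, full precision carried).
To 3 decimal places, D = 0.275.

0.275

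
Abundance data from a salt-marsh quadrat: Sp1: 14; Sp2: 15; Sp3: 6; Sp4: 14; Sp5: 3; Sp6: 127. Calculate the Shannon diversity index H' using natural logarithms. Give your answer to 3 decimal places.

Total N = 14+15+6+14+3+127 = 179, so the proportions are 0.07821, 0.0838, 0.03352, 0.07821, 0.01676, 0.7095 (working shown to 5 dp, full precision carried).
Each pᵢ ln pᵢ term: 0.07821×(-2.54833)=-0.19931, 0.0838×(-2.47934)=-0.20777, 0.03352×(-3.39563)=-0.11382, 0.07821×(-2.54833)=-0.19931, 0.01676×(-4.08877)=-0.06853, 0.7095×(-0.34320)=-0.24350.
Sum = -1.03223, so H' = 1.032.

1.032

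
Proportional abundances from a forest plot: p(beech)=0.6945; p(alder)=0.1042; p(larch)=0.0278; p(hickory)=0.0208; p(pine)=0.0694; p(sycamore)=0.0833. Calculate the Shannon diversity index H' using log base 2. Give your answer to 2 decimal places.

Each pᵢ log₂ pᵢ term (working shown to 4 dp, full precision carried): 0.6945×(-0.5260)=-0.3653, 0.1042×(-3.2626)=-0.3400, 0.0278×(-5.1688)=-0.1437, 0.0208×(-5.5873)=-0.1162, 0.0694×(-3.8489)=-0.2671, 0.0833×(-3.5855)=-0.2987.
Sum = -1.5309, so H' = 1.53.

1.53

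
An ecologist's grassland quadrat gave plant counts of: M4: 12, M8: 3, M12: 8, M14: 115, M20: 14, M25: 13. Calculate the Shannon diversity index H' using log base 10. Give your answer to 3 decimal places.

Total N = 12+3+8+115+14+13 = 165, so the proportions are 0.07273, 0.01818, 0.04848, 0.69697, 0.08485, 0.07879 (working shown to 5 dp, full precision carried).
Each pᵢ log₁₀ pᵢ term: 0.07273×(-1.13830)=-0.08279, 0.01818×(-1.74036)=-0.03164, 0.04848×(-1.31439)=-0.06373, 0.69697×(-0.15679)=-0.10928, 0.08485×(-1.07136)=-0.09090, 0.07879×(-1.10354)=-0.08695.
Sum = -0.46528, so H' = 0.465.

0.465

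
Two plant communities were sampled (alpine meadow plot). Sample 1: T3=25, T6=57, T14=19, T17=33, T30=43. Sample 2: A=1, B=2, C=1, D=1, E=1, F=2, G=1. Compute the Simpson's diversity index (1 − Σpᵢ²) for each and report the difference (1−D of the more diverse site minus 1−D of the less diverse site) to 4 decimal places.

0.0685

Sample 1: N=177, proportions 0.141243, 0.322034, 0.107345, 0.186441, 0.242938, giving 1−D = 0.771043 (working shown to 6 dp, full precision carried).
Sample 2: N=9, proportions 0.111111, 0.222222, 0.111111, 0.111111, 0.111111, 0.222222, 0.111111, giving 1−D = 0.839506.
Difference = |0.771043 − 0.839506| = 0.068463, i.e. 0.0685 to 4 decimal places.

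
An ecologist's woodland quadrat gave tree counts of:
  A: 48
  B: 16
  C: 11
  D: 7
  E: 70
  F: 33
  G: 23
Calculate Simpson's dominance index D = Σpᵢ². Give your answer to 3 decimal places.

Total N = 48+16+11+7+70+33+23 = 208, so the proportions are 0.23077, 0.07692, 0.05288, 0.03365, 0.33654, 0.15865, 0.11058 (working shown to 5 dp, full precision carried).
D = 0.23077² + 0.07692² + 0.05288² + 0.03365² + 0.33654² + 0.15865² + 0.11058² = 0.05325 + 0.00592 + 0.00280 + 0.00113 + 0.11326 + 0.02517 + 0.01223 = 0.21376.
To 3 decimal places, D = 0.214.

0.214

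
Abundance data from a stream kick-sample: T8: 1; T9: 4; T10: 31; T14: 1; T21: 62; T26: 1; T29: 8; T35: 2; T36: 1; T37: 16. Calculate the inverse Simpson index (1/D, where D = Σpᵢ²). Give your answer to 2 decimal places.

Total N = 1+4+31+1+62+1+8+2+1+16 = 127, so the proportions are 0.00787, 0.0315, 0.24409, 0.00787, 0.48819, 0.00787, 0.06299, 0.01575, 0.00787, 0.12598 (working shown to 5 dp, full precision carried).
D = 0.00787² + 0.0315² + 0.24409² + 0.00787² + 0.48819² + 0.00787² + 0.06299² + 0.01575² + 0.00787² + 0.12598² = 0.00006 + 0.00099 + 0.05958 + 0.00006 + 0.23833 + 0.00006 + 0.00397 + 0.00025 + 0.00006 + 0.01587 = 0.31924.
So 1/D = 3.1325, i.e. 3.13 to 2 decimal places.

3.13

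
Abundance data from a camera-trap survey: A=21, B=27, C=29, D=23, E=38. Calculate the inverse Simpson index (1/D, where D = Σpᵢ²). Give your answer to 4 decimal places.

4.7801

Total N = 21+27+29+23+38 = 138, so the proportions are 0.15217391, 0.19565217, 0.21014493, 0.16666667, 0.27536232 (working shown to 8 dp, full precision carried).
D = 0.15217391² + 0.19565217² + 0.21014493² + 0.16666667² + 0.27536232² = 0.02315690 + 0.03827977 + 0.04416089 + 0.02777778 + 0.07582441 = 0.20919975.
So 1/D = 4.780120, i.e. 4.7801 to 4 decimal places.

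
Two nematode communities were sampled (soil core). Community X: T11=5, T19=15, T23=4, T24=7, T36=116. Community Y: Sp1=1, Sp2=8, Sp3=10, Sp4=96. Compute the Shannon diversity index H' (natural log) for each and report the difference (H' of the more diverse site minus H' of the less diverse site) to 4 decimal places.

Community X: N=147, proportions 0.034014, 0.102041, 0.027211, 0.047619, 0.789116, giving H' = 0.777841 (working shown to 6 dp, full precision carried).
Community Y: N=115, proportions 0.008696, 0.069565, 0.086957, 0.834783, giving H' = 0.589812.
Difference = |0.777841 − 0.589812| = 0.188029, i.e. 0.1880 to 4 decimal places.

0.1880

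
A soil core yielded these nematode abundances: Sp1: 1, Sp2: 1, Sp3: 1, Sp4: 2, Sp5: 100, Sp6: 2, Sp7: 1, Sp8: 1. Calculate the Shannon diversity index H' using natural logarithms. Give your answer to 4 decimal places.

0.4410

Total N = 1+1+1+2+100+2+1+1 = 109, so the proportions are 0.009174, 0.009174, 0.009174, 0.018349, 0.917431, 0.018349, 0.009174, 0.009174 (working shown to 6 dp, full precision carried).
Each pᵢ ln pᵢ term: 0.009174×(-4.691348)=-0.043040, 0.009174×(-4.691348)=-0.043040, 0.009174×(-4.691348)=-0.043040, 0.018349×(-3.998201)=-0.073361, 0.917431×(-0.086178)=-0.079062, 0.018349×(-3.998201)=-0.073361, 0.009174×(-4.691348)=-0.043040, 0.009174×(-4.691348)=-0.043040.
Sum = -0.440985, so H' = 0.4410.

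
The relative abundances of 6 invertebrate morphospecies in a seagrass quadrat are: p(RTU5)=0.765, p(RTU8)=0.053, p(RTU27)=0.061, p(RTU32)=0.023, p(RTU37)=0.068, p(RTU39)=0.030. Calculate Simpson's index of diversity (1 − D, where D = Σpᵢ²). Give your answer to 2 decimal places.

0.40

D = 0.765² + 0.053² + 0.061² + 0.023² + 0.068² + 0.03² = 0.5852 + 0.0028 + 0.0037 + 0.0005 + 0.0046 + 0.0009 = 0.5978 (working shown to 4 dp, full precision carried).
So 1 − D = 0.4022, i.e. 0.40 to 2 decimal places.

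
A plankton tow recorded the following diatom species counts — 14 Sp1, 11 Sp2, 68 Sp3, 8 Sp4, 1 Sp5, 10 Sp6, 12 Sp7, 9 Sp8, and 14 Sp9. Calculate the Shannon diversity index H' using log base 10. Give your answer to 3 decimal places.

Total N = 14+11+68+8+1+10+12+9+14 = 147, so the proportions are 0.09524, 0.07483, 0.46259, 0.05442, 0.0068, 0.06803, 0.08163, 0.06122, 0.09524 (working shown to 5 dp, full precision carried).
Each pᵢ log₁₀ pᵢ term: 0.09524×(-1.02119)=-0.09726, 0.07483×(-1.12592)=-0.08425, 0.46259×(-0.33481)=-0.15488, 0.05442×(-1.26423)=-0.06880, 0.0068×(-2.16732)=-0.01474, 0.06803×(-1.16732)=-0.07941, 0.08163×(-1.08814)=-0.08883, 0.06122×(-1.21307)=-0.07427, 0.09524×(-1.02119)=-0.09726.
Sum = -0.75969, so H' = 0.760.

0.760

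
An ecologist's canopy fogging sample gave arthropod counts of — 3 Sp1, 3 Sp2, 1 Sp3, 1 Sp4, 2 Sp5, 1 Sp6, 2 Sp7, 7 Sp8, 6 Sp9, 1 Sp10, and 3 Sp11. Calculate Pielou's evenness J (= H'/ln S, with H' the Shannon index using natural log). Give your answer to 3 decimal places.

0.904

Total N = 3+3+1+1+2+1+2+7+6+1+3 = 30, so the proportions are 0.1, 0.1, 0.03333, 0.03333, 0.06667, 0.03333, 0.06667, 0.23333, 0.2, 0.03333, 0.1 (working shown to 5 dp, full precision carried).
H' = −Σ pᵢ ln pᵢ = −((-0.23026) + (-0.23026) + (-0.11337) + (-0.11337) + (-0.18054) + (-0.11337) + (-0.18054) + (-0.33957) + (-0.32189) + (-0.11337) + (-0.23026)) = 2.16680.
With S = 11 species, ln S = 2.39790, so J = 2.16680/2.39790 = 0.90362, i.e. 0.904 to 3 decimal places.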